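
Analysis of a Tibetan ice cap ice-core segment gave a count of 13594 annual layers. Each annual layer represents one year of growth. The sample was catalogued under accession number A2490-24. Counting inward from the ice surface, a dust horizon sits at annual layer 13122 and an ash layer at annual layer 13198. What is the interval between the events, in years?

76 yr

13198 − 13122 = 76 annual layers lie between the two events.
That is 76 years at one annual layer per year.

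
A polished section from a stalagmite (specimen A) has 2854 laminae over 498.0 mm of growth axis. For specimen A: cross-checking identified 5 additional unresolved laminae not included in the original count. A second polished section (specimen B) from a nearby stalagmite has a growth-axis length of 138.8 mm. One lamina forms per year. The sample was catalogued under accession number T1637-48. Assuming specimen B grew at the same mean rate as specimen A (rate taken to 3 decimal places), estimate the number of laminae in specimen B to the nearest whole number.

Specimen A: adjusted count: 2854 + 5 = 2859 laminae.
A: Extension rate ≈ 498.0 / 2859 = 0.174 mm/yr.
B spans 138.8 / 0.174 = 797.70 years ≈ 798 laminae.

798 laminae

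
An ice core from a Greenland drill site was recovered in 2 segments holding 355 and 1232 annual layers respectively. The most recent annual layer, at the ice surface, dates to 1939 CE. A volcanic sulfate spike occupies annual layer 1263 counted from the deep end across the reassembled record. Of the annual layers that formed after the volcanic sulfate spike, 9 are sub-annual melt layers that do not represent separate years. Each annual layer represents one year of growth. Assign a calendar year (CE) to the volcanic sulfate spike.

1624 CE

Total annual layers = 355 + 1232 = 1587.
Between annual layer 1263 and the ice surface there are 1587 − 1263 = 324 annual layers.
Removing the 9 false annual layers leaves 324 − 9 = 315 true annual layers beyond the volcanic sulfate spike.
The annual layer at the ice surface is 1939 CE, so the volcanic sulfate spike dates to 1939 − 315 = 1624 CE.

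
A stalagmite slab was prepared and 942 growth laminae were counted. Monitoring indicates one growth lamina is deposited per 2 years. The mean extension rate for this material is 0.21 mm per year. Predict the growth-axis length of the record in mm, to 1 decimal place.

Multiplying by 2 years per growth lamina: 942 × 2 = 1884 years.
Predicted length = 0.21 mm/year × 1884 years = 395.6 mm.

395.6 mm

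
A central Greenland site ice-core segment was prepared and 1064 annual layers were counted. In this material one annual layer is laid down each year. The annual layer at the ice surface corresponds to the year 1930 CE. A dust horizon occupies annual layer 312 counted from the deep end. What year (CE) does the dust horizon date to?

Between annual layer 312 and the ice surface there are 1064 − 312 = 752 annual layers.
1930 − 752 = 1178 CE.

1178 CE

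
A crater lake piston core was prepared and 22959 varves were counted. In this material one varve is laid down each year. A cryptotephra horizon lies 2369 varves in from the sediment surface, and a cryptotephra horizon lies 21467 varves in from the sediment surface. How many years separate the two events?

The two markers are separated by 21467 − 2369 = 19098 varves.
At one varve per year, 19098 years elapsed between them.

19098 years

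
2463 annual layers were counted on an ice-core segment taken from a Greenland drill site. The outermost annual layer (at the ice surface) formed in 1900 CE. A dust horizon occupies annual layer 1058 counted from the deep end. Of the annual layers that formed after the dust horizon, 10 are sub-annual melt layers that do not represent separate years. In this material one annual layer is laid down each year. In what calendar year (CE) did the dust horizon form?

Between annual layer 1058 and the ice surface there are 2463 − 1058 = 1405 annual layers.
1405 − 10 false = 1395 true annual layers after the dust horizon.
The annual layer at the ice surface is 1900 CE, so the dust horizon dates to 1900 − 1395 = 505 CE.

505 CE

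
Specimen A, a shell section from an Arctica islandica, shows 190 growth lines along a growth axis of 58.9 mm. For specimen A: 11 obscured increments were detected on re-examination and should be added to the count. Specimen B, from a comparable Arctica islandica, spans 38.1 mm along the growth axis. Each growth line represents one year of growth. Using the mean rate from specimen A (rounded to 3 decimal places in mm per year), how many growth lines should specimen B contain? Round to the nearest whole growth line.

Specimen A: correcting the raw count gives 190 + 11 = 201 true growth lines.
A: Extension rate ≈ 58.9 / 201 = 0.293 mm per year.
For B, 38.1 / 0.293 = 130.03 years ≈ 130 growth lines.

130 growth lines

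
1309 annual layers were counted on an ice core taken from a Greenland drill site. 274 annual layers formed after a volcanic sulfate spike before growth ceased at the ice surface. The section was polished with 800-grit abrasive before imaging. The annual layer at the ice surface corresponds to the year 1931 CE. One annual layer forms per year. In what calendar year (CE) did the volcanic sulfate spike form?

There are 274 annual layers younger than the volcanic sulfate spike.
1931 − 274 = 1657 CE.

1657 CE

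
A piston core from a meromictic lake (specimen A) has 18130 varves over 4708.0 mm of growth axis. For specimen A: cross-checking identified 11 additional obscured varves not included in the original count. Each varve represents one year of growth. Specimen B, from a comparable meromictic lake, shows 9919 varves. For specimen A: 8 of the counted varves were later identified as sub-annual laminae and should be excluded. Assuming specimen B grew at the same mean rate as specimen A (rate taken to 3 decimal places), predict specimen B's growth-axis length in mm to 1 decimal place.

Specimen A: correcting the raw count gives 18130 − 8 + 11 = 18133 true varves.
A: Extension rate ≈ 4708.0 / 18133 = 0.260 mm/yr.
B's length ≈ 0.260 × 9919 = 2578.9 mm.

2578.9 mm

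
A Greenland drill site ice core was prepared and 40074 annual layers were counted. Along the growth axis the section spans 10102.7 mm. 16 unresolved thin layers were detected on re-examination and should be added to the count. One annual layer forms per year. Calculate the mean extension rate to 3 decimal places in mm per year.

Adjusted count: 40074 + 16 = 40090 annual layers.
Mean rate = 10102.7 mm / 40090 years ≈ 0.252 mm per year.

0.252 mm per year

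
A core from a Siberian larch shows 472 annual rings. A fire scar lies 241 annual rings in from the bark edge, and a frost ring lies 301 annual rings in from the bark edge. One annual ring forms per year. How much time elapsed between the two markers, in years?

60 yr

The two markers are separated by 301 − 241 = 60 annual rings.
That is 60 years at one annual ring per year.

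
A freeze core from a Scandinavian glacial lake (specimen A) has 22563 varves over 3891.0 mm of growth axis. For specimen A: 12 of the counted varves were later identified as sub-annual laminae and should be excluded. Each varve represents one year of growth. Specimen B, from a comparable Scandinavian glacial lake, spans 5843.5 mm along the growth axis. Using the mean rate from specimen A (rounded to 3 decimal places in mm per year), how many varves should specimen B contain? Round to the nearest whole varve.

Specimen A: true varve count = 22563 − 12 = 22551.
A: Extension rate ≈ 3891.0 / 22551 = 0.173 mm/yr.
Specimen B: 5843.5 mm / 0.173 mm per year = 33777.46 years ≈ 33777 varves.

33777 varves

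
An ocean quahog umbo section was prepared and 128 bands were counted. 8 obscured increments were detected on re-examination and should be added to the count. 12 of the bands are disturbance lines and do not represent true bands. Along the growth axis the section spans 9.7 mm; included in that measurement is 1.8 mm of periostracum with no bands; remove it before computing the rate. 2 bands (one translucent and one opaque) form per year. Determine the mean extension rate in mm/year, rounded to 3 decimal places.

0.127 mm/year

True band count = 128 − 12 + 8 = 124.
With 2 bands per year, 124 / 2 = 62 years.
Removing the 1.8 mm offcut leaves 9.7 − 1.8 = 7.9 mm.
Mean rate = 7.9 mm / 62 years ≈ 0.127 mm/year.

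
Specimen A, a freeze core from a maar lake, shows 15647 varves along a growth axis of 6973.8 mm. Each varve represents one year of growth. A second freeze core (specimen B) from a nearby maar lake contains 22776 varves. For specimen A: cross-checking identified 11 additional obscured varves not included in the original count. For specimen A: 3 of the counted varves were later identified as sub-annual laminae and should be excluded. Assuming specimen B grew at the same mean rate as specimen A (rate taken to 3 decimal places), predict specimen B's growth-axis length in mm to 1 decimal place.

Specimen A: correcting the raw count gives 15647 − 3 + 11 = 15655 true varves.
A: 6973.8 mm over 15655 years gives 6973.8 / 15655 ≈ 0.445 mm per year.
Length of B = 0.445 × 22776 = 10135.3 mm.

10135.3 mm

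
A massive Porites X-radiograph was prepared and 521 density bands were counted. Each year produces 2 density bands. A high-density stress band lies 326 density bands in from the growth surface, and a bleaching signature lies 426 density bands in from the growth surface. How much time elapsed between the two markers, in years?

426 − 326 = 100 density bands lie between the two events.
Dividing by 2 density bands per year: 100 / 2 = 50 years.

50 yr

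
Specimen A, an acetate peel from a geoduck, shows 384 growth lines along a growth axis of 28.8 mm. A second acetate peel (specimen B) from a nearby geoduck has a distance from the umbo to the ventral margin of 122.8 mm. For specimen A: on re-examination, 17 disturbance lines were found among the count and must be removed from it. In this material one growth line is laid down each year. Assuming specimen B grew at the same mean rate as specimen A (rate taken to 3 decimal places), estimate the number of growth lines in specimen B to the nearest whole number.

Specimen A: after corrections the count is 384 − 17 = 367 growth lines.
A: Mean rate = 28.8 mm / 367 years ≈ 0.078 mm/yr.
B spans 122.8 / 0.078 = 1574.36 years ≈ 1574 growth lines.

1574 growth lines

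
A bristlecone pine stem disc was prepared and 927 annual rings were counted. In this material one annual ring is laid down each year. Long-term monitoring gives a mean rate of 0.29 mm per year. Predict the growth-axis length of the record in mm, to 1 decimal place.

927 years of growth are recorded.
Predicted length = 0.29 mm/year × 927 years = 268.8 mm.

268.8 mm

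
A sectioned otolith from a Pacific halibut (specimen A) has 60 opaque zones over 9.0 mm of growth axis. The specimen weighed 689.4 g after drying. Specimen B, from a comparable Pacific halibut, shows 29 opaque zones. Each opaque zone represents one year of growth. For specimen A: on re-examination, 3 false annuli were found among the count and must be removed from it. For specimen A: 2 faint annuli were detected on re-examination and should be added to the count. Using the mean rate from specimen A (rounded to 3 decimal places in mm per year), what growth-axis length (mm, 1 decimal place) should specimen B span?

4.4 mm

Specimen A: true opaque zone count = 60 − 3 + 2 = 59.
A: Mean rate = 9.0 mm / 59 years ≈ 0.153 mm per year.
Length of B = 0.153 × 29 = 4.4 mm.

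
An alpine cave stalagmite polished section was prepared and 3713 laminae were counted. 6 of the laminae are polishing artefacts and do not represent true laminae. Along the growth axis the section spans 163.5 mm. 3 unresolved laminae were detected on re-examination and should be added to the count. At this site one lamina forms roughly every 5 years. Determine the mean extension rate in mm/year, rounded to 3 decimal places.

0.009 mm/year

Correcting the raw count gives 3713 − 6 + 3 = 3710 true laminae.
3710 laminae at 5 years each span 3710 × 5 = 18550 years.
163.5 mm over 18550 years gives 163.5 / 18550 ≈ 0.009 mm/year.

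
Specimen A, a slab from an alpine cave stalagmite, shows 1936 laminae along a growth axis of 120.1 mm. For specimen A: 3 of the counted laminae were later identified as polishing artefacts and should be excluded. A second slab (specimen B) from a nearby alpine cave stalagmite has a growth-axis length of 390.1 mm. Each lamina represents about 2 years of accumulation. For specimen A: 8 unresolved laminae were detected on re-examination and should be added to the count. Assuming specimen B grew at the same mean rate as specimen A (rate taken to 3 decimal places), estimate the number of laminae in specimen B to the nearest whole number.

6292 laminae

Specimen A: true lamina count = 1936 − 3 + 8 = 1941.
Specimen A: at 2 years per lamina, 1941 × 2 = 3882 years.
A: Extension rate ≈ 120.1 / 3882 = 0.031 mm/yr.
Specimen B: 390.1 mm / 0.031 mm per year = 12583.87 years; at 2 years per lamina that is 12583.87 / 2 ≈ 6292 laminae.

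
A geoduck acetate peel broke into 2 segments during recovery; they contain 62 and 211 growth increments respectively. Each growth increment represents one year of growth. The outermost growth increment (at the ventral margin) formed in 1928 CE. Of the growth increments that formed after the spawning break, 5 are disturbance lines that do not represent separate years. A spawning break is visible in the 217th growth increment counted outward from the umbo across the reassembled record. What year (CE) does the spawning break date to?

1877 CE

Total growth increments = 62 + 211 = 273.
The spawning break sits at growth increment 217 from the umbo, so 273 − 217 = 56 growth increments formed after it.
Excluding 5 false growth increments: 56 − 5 = 51.
1928 − 51 = 1877 CE.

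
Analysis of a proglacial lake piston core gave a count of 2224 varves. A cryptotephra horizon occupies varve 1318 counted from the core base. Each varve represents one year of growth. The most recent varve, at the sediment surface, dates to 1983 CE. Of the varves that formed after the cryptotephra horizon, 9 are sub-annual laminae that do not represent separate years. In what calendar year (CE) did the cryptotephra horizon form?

Between varve 1318 and the sediment surface there are 2224 − 1318 = 906 varves.
906 − 9 false = 897 true varves after the cryptotephra horizon.
1983 − 897 = 1086 CE.

1086 CE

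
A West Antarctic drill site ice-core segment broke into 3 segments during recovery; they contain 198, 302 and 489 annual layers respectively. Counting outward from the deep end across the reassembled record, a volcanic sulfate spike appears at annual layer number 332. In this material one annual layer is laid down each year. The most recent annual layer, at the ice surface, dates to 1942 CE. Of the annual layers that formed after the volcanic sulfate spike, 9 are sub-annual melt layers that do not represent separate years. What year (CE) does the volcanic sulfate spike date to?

Total annual layers = 198 + 302 + 489 = 989.
The volcanic sulfate spike sits at annual layer 332 from the deep end, so 989 − 332 = 657 annual layers formed after it.
Excluding 9 false annual layers: 657 − 9 = 648.
Counting back 648 years from 1942 CE places the volcanic sulfate spike in 1942 − 648 = 1294 CE.

1294 CE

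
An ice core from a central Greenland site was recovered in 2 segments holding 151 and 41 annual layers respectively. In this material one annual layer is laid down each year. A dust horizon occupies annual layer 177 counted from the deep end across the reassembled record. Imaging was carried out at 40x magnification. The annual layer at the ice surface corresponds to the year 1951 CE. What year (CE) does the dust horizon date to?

1936 CE

Total annual layers = 151 + 41 = 192.
192 − 177 = 15 annual layers lie beyond the dust horizon toward the ice surface.
The annual layer at the ice surface is 1951 CE, so the dust horizon dates to 1951 − 15 = 1936 CE.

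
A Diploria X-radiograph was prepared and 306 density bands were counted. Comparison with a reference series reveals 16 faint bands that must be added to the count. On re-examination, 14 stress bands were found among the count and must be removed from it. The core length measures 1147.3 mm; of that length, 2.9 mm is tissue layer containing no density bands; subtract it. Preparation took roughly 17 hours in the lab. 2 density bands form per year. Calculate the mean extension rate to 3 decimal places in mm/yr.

7.431 mm/yr

True density band count = 306 − 14 + 16 = 308.
With 2 density bands per year, 308 / 2 = 154 years.
Removing the 2.9 mm offcut leaves 1147.3 − 2.9 = 1144.4 mm.
Mean rate = 1144.4 mm / 154 years ≈ 7.431 mm/yr.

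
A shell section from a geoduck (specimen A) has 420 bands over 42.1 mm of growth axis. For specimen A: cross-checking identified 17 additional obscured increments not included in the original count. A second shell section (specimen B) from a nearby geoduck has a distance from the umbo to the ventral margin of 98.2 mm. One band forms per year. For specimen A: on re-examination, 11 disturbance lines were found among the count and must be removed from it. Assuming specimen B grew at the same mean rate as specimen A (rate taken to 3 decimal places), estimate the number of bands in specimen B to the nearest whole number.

Specimen A: after corrections the count is 420 − 11 + 17 = 426 bands.
A: Mean rate = 42.1 mm / 426 years ≈ 0.099 mm per year.
B spans 98.2 / 0.099 = 991.92 years ≈ 992 bands.

992 bands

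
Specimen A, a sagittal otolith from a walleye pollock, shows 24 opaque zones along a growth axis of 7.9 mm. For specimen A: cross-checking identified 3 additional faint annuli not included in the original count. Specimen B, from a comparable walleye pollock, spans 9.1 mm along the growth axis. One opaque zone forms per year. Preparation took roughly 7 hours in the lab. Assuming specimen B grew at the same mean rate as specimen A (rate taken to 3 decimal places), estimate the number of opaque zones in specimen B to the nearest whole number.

31 opaque zones

Specimen A: after corrections the count is 24 + 3 = 27 opaque zones.
A: 7.9 mm over 27 years gives 7.9 / 27 ≈ 0.293 mm per year.
For B, 9.1 / 0.293 = 31.06 years ≈ 31 opaque zones.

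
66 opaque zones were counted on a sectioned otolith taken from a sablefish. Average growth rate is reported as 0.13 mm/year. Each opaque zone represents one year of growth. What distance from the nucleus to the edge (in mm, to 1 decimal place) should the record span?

8.6 mm

66 years of growth are recorded.
Length ≈ 0.13 × 66 = 8.6 mm.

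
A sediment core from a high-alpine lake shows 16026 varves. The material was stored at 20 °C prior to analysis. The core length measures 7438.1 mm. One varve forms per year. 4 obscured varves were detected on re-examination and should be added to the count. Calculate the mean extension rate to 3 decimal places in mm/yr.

0.464 mm/yr

After corrections the count is 16026 + 4 = 16030 varves.
Mean rate = 7438.1 mm / 16030 years ≈ 0.464 mm/yr.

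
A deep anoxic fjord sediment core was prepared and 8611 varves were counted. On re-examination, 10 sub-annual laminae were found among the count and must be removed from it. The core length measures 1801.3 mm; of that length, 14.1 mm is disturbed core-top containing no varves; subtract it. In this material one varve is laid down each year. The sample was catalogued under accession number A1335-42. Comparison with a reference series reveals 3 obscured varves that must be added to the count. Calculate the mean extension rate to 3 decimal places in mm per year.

True varve count = 8611 − 10 + 3 = 8604.
The growth record spans 1801.3 − 14.1 = 1787.2 mm.
Extension rate ≈ 1787.2 / 8604 = 0.208 mm per year.

0.208 mm per year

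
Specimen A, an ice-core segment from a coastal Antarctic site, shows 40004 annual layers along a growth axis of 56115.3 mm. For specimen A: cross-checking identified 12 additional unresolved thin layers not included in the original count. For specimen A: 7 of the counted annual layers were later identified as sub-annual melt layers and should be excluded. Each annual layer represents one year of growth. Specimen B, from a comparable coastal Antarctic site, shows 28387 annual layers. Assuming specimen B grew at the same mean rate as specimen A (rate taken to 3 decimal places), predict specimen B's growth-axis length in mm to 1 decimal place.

39827.0 mm

Specimen A: after corrections the count is 40004 − 7 + 12 = 40009 annual layers.
A: Extension rate ≈ 56115.3 / 40009 = 1.403 mm per year.
Length of B = 1.403 × 28387 = 39827.0 mm.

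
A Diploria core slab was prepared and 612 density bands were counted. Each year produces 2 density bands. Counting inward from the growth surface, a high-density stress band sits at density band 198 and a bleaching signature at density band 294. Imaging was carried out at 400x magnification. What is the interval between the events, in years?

294 − 198 = 96 density bands lie between the two events.
With 2 density bands per year, 96 / 2 = 48 years.

48 years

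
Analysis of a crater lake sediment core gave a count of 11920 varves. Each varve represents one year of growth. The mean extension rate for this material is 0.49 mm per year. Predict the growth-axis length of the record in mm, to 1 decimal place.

11920 years of growth are recorded.
Predicted length = 0.49 mm/year × 11920 years = 5840.8 mm.

5840.8 mm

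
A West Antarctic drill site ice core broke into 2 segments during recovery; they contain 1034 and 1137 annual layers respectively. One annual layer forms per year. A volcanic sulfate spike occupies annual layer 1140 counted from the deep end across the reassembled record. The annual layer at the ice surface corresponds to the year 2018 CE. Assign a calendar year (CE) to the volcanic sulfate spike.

Total annual layers = 1034 + 1137 = 2171.
Between annual layer 1140 and the ice surface there are 2171 − 1140 = 1031 annual layers.
The annual layer at the ice surface is 2018 CE, so the volcanic sulfate spike dates to 2018 − 1031 = 987 CE.

987 CE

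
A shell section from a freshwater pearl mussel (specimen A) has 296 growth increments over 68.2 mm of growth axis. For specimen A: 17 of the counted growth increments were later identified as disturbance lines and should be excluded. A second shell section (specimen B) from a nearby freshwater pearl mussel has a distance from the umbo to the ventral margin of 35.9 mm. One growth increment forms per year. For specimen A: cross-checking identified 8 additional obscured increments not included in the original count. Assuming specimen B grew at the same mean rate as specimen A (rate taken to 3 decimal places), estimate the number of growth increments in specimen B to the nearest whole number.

Specimen A: correcting the raw count gives 296 − 17 + 8 = 287 true growth increments.
A: Mean rate = 68.2 mm / 287 years ≈ 0.238 mm/year.
Specimen B: 35.9 mm / 0.238 mm per year = 150.84 years ≈ 151 growth increments.

151 growth increments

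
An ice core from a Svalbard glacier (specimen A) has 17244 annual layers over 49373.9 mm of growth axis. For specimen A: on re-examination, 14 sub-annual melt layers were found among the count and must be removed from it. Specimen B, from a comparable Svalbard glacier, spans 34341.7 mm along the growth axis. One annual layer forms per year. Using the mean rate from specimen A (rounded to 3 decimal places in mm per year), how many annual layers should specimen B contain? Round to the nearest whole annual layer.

11982 annual layers

Specimen A: adjusted count: 17244 − 14 = 17230 annual layers.
A: Mean rate = 49373.9 mm / 17230 years ≈ 2.866 mm/yr.
For B, 34341.7 / 2.866 = 11982.45 years ≈ 11982 annual layers.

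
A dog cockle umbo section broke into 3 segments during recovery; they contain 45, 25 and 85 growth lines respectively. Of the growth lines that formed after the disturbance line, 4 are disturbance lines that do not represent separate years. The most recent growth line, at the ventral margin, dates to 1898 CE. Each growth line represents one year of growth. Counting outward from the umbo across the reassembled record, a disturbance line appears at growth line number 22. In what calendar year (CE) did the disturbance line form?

Total growth lines = 45 + 25 + 85 = 155.
Between growth line 22 and the ventral margin there are 155 − 22 = 133 growth lines.
Excluding 4 false growth lines: 133 − 4 = 129.
The growth line at the ventral margin is 1898 CE, so the disturbance line dates to 1898 − 129 = 1769 CE.

1769 CE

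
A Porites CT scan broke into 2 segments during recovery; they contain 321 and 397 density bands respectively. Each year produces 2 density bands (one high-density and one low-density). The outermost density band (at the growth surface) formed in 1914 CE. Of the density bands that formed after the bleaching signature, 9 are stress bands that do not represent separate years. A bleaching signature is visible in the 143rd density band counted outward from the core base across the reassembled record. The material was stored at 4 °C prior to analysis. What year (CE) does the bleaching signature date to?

Total density bands = 321 + 397 = 718.
The bleaching signature sits at density band 143 from the core base, so 718 − 143 = 575 density bands formed after it.
Removing the 9 false density bands leaves 575 − 9 = 566 true density bands beyond the bleaching signature.
566 density bands at 2 per year is 566 / 2 = 283 years.
The density band at the growth surface is 1914 CE, so the bleaching signature dates to 1914 − 283 = 1631 CE.

1631 CE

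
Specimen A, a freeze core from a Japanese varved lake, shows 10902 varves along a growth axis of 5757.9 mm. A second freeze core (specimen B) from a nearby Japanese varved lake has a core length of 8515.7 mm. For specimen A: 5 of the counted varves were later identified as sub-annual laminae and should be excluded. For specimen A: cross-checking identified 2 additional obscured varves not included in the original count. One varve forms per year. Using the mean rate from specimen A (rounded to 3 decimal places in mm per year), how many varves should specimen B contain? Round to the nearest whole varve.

16128 varves

Specimen A: adjusted count: 10902 − 5 + 2 = 10899 varves.
A: Mean rate = 5757.9 mm / 10899 years ≈ 0.528 mm/yr.
For B, 8515.7 / 0.528 = 16128.22 years ≈ 16128 varves.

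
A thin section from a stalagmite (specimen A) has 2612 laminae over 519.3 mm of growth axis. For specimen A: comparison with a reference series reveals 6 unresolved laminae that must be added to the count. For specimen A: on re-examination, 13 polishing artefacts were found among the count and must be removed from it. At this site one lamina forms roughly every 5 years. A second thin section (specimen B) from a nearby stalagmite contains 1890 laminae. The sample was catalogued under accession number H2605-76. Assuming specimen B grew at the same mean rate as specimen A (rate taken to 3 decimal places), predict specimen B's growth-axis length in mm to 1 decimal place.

Specimen A: after corrections the count is 2612 − 13 + 6 = 2605 laminae.
Specimen A: 2605 laminae at 5 years each span 2605 × 5 = 13025 years.
A: Extension rate ≈ 519.3 / 13025 = 0.040 mm per year.
Specimen B: multiplying by 5 years per lamina: 1890 × 5 = 9450 years. B's length ≈ 0.040 × 9450 = 378.0 mm.

378.0 mm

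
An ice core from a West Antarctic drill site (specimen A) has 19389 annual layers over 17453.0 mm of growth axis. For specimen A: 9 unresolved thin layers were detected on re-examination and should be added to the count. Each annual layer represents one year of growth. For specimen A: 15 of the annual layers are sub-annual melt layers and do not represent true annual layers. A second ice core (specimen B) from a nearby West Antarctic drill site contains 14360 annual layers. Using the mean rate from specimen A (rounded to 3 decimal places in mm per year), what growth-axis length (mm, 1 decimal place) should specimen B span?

12924.0 mm

Specimen A: after corrections the count is 19389 − 15 + 9 = 19383 annual layers.
A: Extension rate ≈ 17453.0 / 19383 = 0.900 mm per year.
For B, 0.900 mm/year × 14360 years = 12924.0 mm.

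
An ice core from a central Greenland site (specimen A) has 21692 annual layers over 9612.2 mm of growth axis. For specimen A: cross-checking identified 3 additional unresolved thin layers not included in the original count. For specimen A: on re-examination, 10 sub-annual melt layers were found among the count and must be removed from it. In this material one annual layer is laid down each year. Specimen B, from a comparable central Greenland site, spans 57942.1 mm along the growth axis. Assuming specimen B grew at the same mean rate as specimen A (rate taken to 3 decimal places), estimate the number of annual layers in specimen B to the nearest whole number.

130795 annual layers

Specimen A: after corrections the count is 21692 − 10 + 3 = 21685 annual layers.
A: Mean rate = 9612.2 mm / 21685 years ≈ 0.443 mm per year.
Specimen B: 57942.1 mm / 0.443 mm per year = 130794.81 years ≈ 130795 annual layers.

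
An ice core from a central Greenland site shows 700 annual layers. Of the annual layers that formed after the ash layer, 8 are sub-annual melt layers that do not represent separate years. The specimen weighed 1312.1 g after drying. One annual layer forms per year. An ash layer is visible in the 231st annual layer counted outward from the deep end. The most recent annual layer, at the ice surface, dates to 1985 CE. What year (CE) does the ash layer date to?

The ash layer sits at annual layer 231 from the deep end, so 700 − 231 = 469 annual layers formed after it.
Removing the 8 false annual layers leaves 469 − 8 = 461 true annual layers beyond the ash layer.
The annual layer at the ice surface is 1985 CE, so the ash layer dates to 1985 − 461 = 1524 CE.

1524 CE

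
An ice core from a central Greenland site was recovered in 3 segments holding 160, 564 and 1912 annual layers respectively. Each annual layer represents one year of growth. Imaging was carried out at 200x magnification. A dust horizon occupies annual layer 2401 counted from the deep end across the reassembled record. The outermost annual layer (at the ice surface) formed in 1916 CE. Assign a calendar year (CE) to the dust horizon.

1681 CE

Total annual layers = 160 + 564 + 1912 = 2636.
Between annual layer 2401 and the ice surface there are 2636 − 2401 = 235 annual layers.
1916 − 235 = 1681 CE.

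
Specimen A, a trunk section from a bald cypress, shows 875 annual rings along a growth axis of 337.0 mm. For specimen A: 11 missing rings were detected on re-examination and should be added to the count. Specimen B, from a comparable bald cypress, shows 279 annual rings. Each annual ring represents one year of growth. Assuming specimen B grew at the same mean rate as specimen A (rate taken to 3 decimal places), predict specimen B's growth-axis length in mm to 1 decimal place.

106.0 mm

Specimen A: true annual ring count = 875 + 11 = 886.
A: Mean rate = 337.0 mm / 886 years ≈ 0.380 mm per year.
For B, 0.380 mm/year × 279 years = 106.0 mm.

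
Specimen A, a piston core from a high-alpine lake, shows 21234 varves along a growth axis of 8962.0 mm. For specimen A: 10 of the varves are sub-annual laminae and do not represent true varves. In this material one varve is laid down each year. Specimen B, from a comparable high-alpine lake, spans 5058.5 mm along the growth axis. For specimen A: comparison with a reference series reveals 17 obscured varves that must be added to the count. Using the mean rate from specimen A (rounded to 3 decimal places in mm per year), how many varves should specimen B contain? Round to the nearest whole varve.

Specimen A: correcting the raw count gives 21234 − 10 + 17 = 21241 true varves.
A: 8962.0 mm over 21241 years gives 8962.0 / 21241 ≈ 0.422 mm/year.
For B, 5058.5 / 0.422 = 11986.97 years ≈ 11987 varves.

11987 varves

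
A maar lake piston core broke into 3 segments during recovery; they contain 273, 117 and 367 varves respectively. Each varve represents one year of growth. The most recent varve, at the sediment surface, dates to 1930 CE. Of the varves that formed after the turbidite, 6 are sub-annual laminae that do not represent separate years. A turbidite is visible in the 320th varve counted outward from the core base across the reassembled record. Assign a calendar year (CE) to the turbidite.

Total varves = 273 + 117 + 367 = 757.
Between varve 320 and the sediment surface there are 757 − 320 = 437 varves.
437 − 6 false = 431 true varves after the turbidite.
Counting back 431 years from 1930 CE places the turbidite in 1930 − 431 = 1499 CE.

1499 CE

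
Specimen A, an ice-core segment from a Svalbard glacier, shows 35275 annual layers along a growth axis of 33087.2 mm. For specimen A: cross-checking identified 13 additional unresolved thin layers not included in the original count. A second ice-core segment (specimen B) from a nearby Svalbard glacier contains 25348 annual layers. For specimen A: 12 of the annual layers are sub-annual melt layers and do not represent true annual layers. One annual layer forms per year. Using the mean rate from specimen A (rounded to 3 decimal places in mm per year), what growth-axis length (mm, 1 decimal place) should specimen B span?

23776.4 mm

Specimen A: true annual layer count = 35275 − 12 + 13 = 35276.
A: Extension rate ≈ 33087.2 / 35276 = 0.938 mm/year.
Length of B = 0.938 × 25348 = 23776.4 mm.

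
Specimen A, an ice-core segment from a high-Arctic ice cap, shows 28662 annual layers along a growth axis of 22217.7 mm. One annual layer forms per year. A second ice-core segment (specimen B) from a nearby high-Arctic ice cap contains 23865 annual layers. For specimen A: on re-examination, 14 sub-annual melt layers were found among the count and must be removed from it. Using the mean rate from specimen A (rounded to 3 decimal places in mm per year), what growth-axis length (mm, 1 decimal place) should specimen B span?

18519.2 mm

Specimen A: adjusted count: 28662 − 14 = 28648 annual layers.
A: 22217.7 mm over 28648 years gives 22217.7 / 28648 ≈ 0.776 mm/year.
Length of B = 0.776 × 23865 = 18519.2 mm.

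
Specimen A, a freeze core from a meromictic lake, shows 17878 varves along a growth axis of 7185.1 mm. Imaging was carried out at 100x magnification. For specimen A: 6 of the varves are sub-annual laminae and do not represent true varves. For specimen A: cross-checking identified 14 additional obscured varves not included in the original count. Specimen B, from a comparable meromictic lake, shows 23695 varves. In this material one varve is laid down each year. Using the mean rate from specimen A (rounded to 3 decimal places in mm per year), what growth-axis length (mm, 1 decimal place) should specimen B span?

Specimen A: after corrections the count is 17878 − 6 + 14 = 17886 varves.
A: Mean rate = 7185.1 mm / 17886 years ≈ 0.402 mm/yr.
For B, 0.402 mm/year × 23695 years = 9525.4 mm.

9525.4 mm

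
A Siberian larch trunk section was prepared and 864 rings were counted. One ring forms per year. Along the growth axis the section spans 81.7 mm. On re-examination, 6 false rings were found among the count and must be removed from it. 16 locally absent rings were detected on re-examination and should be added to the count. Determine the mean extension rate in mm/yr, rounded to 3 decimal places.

After corrections the count is 864 − 6 + 16 = 874 rings.
81.7 mm over 874 years gives 81.7 / 874 ≈ 0.093 mm/yr.

0.093 mm/yr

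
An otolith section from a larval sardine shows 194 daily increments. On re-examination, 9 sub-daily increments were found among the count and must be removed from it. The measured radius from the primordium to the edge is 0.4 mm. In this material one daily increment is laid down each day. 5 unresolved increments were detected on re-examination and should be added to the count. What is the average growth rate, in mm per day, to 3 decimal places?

Correcting the raw count gives 194 − 9 + 5 = 190 true daily increments.
Mean rate = 0.4 mm / 190 days ≈ 0.002 mm per day.

0.002 mm per day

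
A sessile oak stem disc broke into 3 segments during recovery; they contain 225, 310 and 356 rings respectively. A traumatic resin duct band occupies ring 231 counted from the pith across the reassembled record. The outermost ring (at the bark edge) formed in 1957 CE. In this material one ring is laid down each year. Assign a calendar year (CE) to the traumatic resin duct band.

Total rings = 225 + 310 + 356 = 891.
The traumatic resin duct band sits at ring 231 from the pith, so 891 − 231 = 660 rings formed after it.
1957 − 660 = 1297 CE.

1297 CE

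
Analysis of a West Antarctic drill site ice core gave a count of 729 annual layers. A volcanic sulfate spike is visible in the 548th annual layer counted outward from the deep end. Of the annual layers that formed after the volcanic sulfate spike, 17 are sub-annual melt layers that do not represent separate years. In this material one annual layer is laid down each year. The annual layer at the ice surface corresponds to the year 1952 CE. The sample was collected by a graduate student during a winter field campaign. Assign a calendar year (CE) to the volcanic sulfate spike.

1788 CE

Between annual layer 548 and the ice surface there are 729 − 548 = 181 annual layers.
Removing the 17 false annual layers leaves 181 − 17 = 164 true annual layers beyond the volcanic sulfate spike.
Counting back 164 years from 1952 CE places the volcanic sulfate spike in 1952 − 164 = 1788 CE.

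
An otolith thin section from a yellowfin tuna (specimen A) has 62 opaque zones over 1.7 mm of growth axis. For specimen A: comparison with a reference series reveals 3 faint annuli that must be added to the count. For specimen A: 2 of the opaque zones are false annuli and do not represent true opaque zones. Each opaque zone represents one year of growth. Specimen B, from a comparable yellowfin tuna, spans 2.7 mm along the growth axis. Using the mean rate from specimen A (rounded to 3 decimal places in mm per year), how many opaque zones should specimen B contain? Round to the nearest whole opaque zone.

100 opaque zones

Specimen A: after corrections the count is 62 − 2 + 3 = 63 opaque zones.
A: Mean rate = 1.7 mm / 63 years ≈ 0.027 mm per year.
For B, 2.7 / 0.027 = 100.00 years ≈ 100 opaque zones.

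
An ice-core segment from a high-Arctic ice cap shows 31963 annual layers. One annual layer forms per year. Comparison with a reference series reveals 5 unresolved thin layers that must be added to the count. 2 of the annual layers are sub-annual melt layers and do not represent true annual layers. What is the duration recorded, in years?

Adjusted count: 31963 − 2 + 5 = 31966 annual layers.
At one annual layer per year, that is 31966 years.

31966 years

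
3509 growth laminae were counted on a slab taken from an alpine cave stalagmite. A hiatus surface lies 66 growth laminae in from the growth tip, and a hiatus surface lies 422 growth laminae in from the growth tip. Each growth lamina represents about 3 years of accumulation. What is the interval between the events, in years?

The two markers are separated by 422 − 66 = 356 growth laminae.
At 3 years per growth lamina, 356 × 3 = 1068 years.

1068 yr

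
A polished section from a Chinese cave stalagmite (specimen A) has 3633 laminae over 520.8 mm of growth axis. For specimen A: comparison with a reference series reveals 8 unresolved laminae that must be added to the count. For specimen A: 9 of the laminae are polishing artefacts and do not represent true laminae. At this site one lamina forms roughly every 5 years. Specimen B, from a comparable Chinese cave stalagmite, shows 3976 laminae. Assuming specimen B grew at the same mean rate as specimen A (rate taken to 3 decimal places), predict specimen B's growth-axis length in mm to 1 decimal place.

Specimen A: adjusted count: 3633 − 9 + 8 = 3632 laminae.
Specimen A: 3632 laminae at 5 years each span 3632 × 5 = 18160 years.
A: Extension rate ≈ 520.8 / 18160 = 0.029 mm per year.
Specimen B: multiplying by 5 years per lamina: 3976 × 5 = 19880 years. For B, 0.029 mm/year × 19880 years = 576.5 mm.

576.5 mm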